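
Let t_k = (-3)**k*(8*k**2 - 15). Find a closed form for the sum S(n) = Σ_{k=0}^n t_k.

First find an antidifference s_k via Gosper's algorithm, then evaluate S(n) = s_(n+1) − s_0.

S(n) = 6*(-3)**n*n**2 + 3*(-3)**n*n - 12*(-3)**n - 3

Compute t_(k+1)/t_k: get 3*(15 - 8*(k + 1)**2)/(8*k**2 - 15).
Take A(k)=-3, B(k)=1, C(k)=k**2 - 15/8.
Need (-3)·f(k+1) − (1)·f(k) = k**2 - 15/8.
From deg A=0, deg B=0, deg C=2: d=2.
Solve for f: f(k) = -(2*k**2 - 3*k - 3)/8 (degree 2 ≤ 2).
So s_k = (B(k−1)f/C)·t_k = (-(2*k**2 - 3*k - 3)/(8*k**2 - 15))·t_k = (-3)**k*(-2*k**2 + 3*k + 3).
Verify: (-3)**k*(8*k**2 - 15) matches t_k.
Evaluate: s_(n+1) = (-3)**(n + 1)*(-2*n**2 - n + 4); subtract s_(0) = 3 ⇒ S(n) = 6*(-3)**n*n**2 + 3*(-3)**n*n - 12*(-3)**n - 3.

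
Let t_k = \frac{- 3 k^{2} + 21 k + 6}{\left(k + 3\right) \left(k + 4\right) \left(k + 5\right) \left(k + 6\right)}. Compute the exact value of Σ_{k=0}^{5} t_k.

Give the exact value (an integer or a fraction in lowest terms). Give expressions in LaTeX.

Σ = 37/396

Ratio r(k) = (k**3 - 2*k**2 - 23*k - 24)/(k**3 - 51*k - 14).
Factor: A=k + 3; B=k + 7; C=k**2 - 7*k - 2.
f must satisfy (k + 3)·f(k+1) − (k + 6)·f(k) = k**2 - 7*k - 2.
From deg A=1, deg B=1, deg C=2: d=3.
A polynomial solution: f(k) = k*(k**2 - 168*k + 47)/180.
Get s_k = R·t_k = -k*(k**2 - 168*k + 47)/(60*(k + 3)*(k + 4)*(k + 5)) with R(k) = B(k−1)f(k)/C(k) = k*(k + 6)*(k**2 - 168*k + 47)/(180*(k**2 - 7*k - 2)).
s_(k+1) − s_k = 3*(-k**2 + 7*k + 2)/(k**4 + 18*k**3 + 119*k**2 + 342*k + 360) = t_k.
Telescoping: Σ = s_(6) − s_(0) = 37/396 − (0) = 37/396.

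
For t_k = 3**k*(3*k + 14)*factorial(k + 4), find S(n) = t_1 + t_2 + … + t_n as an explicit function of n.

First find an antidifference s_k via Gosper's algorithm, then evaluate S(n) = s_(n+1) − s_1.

S(n) = 3*3**n*factorial(n + 5) - 360

Step 1: r(k) = 3*(k + 5)*(3*k + 17)/(3*k + 14).
Normal form (A,B,C) = (3*k + 15, 1, k + 14/3).
Need (3*k + 15)·f(k+1) − (1)·f(k) = k + 14/3.
Bound: deg f ≤ 0.
A polynomial solution: f(k) = 1/3.
Certificate R = B(k−1)f/C = 1/(3*k + 14) gives s_k = 3**k*factorial(k + 4).
Verify: 3**k*(3*k + 14)*factorial(k + 4) matches t_k.
s_(n+1) = 3**(n + 1)*factorial(n + 5) and s_(1) = 360, so S(n) = 3*3**n*factorial(n + 5) - 360.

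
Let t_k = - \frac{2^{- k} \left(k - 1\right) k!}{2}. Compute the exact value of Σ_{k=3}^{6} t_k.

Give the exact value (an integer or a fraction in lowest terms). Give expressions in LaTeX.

Compute t_(k+1)/t_k: get k*(k + 1)/(2*(k - 1)).
Take A(k)=k/2 + 1/2, B(k)=1, C(k)=k - 1.
Key eq: (k/2 + 1/2)·f(k+1) = (1)·f(k) + (k - 1).
Bound: deg f ≤ 0.
Coefficient equations give f(k) = 2.
Then R = B(k−1)f/C = 2/(k - 1), so s_k = R(k)·t_k = -factorial(k)/2**k.
Verify: -(k - 1)*factorial(k)/(2*2**k) matches t_k.
Σ_(k=3)^(6) t_k = s_(7) − s_(3) = -315/8 − (-3/4) = -309/8.

Σ = -309/8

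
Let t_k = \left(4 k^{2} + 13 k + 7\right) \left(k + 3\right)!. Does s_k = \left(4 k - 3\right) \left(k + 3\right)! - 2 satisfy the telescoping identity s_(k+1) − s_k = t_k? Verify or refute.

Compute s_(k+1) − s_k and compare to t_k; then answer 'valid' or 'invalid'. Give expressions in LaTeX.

s_(k+1) = (4*k + 1)*factorial(k + 4) - 2
s_(k+1) − s_k = (4*k**2 + 13*k + 7)*factorial(k + 3)
(s_(k+1) − s_k) − t_k = 0

valid; difference matches t_k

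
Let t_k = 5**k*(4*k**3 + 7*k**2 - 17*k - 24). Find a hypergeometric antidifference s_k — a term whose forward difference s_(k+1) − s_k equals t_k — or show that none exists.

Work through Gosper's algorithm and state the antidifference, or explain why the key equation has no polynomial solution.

s_k = 5**k*(k**3 - 2*k**2 - 3*k - 1)

r(k) = 5*(4*k**3 + 19*k**2 + 9*k - 30)/(4*k**3 + 7*k**2 - 17*k - 24) after simplifying.
Normal form (A,B,C) = (5, 1, k**3 + 7*k**2/4 - 17*k/4 - 6).
Solve (5)·f(k+1) − (1)·f(k) = k**3 + 7*k**2/4 - 17*k/4 - 6.
Bound: deg f ≤ 3.
Coefficient equations give f(k) = (k**3 - 2*k**2 - 3*k - 1)/4.
R(k) = B(k−1)·f(k)/C(k) = (k**3 - 2*k**2 - 3*k - 1)/(4*k**3 + 7*k**2 - 17*k - 24); s_k = R·t_k = 5**k*(k**3 - 2*k**2 - 3*k - 1).
Verify: 5**k*(4*k**3 + 7*k**2 - 17*k - 24) matches t_k.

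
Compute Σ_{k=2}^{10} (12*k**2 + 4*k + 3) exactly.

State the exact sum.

The ratio is (12*k**2 + 28*k + 19)/(12*k**2 + 4*k + 3).
Gosper form: A/B · C(k+1)/C(k) with A=1, B=1, C=k**2 + k/3 + 1/4.
f must satisfy (1)·f(k+1) − (1)·f(k) = k**2 + k/3 + 1/4.
Bound: deg f ≤ 3.
A polynomial solution: f(k) = k*(4*k**2 - 4*k + 3)/12.
Then R = B(k−1)f/C = k*(4*k**2 - 4*k + 3)/(12*k**2 + 4*k + 3), so s_k = R(k)·t_k = k*(4*k**2 - 4*k + 3).
Verify: 12*k**2 + 4*k + 3 matches t_k.
Evaluate s at k=11 and k=2: 4873 and 22; difference 4851.

Σ = 4851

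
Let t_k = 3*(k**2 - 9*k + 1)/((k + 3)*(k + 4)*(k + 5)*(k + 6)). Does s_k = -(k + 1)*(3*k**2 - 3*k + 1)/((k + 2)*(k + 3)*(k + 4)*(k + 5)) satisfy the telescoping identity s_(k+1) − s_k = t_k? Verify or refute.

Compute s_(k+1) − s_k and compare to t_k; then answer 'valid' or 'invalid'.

s_(k+1) = (k + 2)*(3*k - 3*(k + 1)**2 + 2)/((k + 3)*(k + 4)*(k + 5)*(k + 6))
s_(k+1) − s_k = (3*k**3 - 27*k**2 - 27*k + 2)/(k**5 + 20*k**4 + 155*k**3 + 580*k**2 + 1044*k + 720)
(s_(k+1) − s_k) − t_k = 2*(-3*k**2 + 12*k - 2)/(k**5 + 20*k**4 + 155*k**3 + 580*k**2 + 1044*k + 720)

Invalid: residual 2*(-3*k**2 + 12*k - 2)/(k**5 + 20*k**4 + 155*k**3 + 580*k**2 + 1044*k + 720) ≠ 0.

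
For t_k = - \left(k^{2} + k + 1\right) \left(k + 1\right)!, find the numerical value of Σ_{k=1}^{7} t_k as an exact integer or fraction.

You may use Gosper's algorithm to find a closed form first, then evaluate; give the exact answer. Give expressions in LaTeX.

Σ = -2540160

r(k) = (k + 2)*(k + (k + 1)**2 + 2)/(k**2 + k + 1) after simplifying.
So A=k + 2 and B=1, with C=k**2 + k + 1.
Need (k + 2)·f(k+1) − (1)·f(k) = k**2 + k + 1.
deg f ≤ 1 (via 1,0,2).
Solving with deg f ≤ 1: f(k) = k - 1.
So s_k = (B(k−1)f/C)·t_k = ((k - 1)/(k**2 + k + 1))·t_k = -(k - 1)*factorial(k + 1).
Verify: -(k**2 + k + 1)*factorial(k + 1) matches t_k.
Σ_(k=1)^(7) t_k = s_(8) − s_(1) = -2540160 − (0) = -2540160.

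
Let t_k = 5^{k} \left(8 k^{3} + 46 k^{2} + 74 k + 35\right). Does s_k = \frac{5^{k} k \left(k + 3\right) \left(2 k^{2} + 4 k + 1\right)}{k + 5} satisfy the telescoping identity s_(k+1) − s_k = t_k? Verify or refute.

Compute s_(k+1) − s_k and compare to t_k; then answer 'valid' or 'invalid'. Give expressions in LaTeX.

Invalid: residual \frac{5^{k} \left(- 16 k^{4} - 168 k^{3} - 600 k^{2} - 808 k - 350\right)}{k^{2} + 11 k + 30} ≠ 0.

s_(k+1) = 5**(k + 1)*(k + 1)*(k + 4)*(4*k + 2*(k + 1)**2 + 5)/(k + 6)
s_(k+1) − s_k = 5**k*(8*k**5 + 118*k**4 + 652*k**3 + 1629*k**2 + 1797*k + 700)/(k**2 + 11*k + 30)
(s_(k+1) − s_k) − t_k = 5**k*(-16*k**4 - 168*k**3 - 600*k**2 - 808*k - 350)/(k**2 + 11*k + 30)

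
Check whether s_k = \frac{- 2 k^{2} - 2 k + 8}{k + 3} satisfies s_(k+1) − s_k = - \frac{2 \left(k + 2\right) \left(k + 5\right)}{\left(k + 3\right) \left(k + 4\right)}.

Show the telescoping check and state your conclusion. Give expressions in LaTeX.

valid; difference matches t_k

s_(k+1) = 2*(-k**2 - 3*k + 2)/(k + 4)
s_(k+1) − s_k = 2*(-k**2 - 7*k - 10)/(k**2 + 7*k + 12)
(s_(k+1) − s_k) − t_k = 0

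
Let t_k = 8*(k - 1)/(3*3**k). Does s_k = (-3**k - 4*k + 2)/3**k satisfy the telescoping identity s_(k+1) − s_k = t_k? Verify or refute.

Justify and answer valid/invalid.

Valid — Δs_k = t_k.

s_(k+1) = (-3*3**k - 4*k - 2)/(3*3**k)
s_(k+1) − s_k = 8*(k - 1)/(3*3**k)
(s_(k+1) − s_k) − t_k = 0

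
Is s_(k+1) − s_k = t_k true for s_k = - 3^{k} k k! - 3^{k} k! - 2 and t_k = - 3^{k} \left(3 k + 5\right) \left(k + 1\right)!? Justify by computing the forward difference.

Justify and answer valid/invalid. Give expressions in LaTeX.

valid (s_(k+1) − s_k reduces to t_k)

s_(k+1) = -3*3**k*k**2*factorial(k) - 9*3**k*k*factorial(k) - 6*3**k*factorial(k) - 2
s_(k+1) − s_k = -3**k*(3*k + 5)*factorial(k + 1)
(s_(k+1) − s_k) − t_k = 0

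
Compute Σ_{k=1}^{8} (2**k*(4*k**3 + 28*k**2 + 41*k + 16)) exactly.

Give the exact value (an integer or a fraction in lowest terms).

Compute t_(k+1)/t_k: get 2*(4*k**3 + 40*k**2 + 109*k + 89)/(4*k**3 + 28*k**2 + 41*k + 16).
Gosper form: A/B · C(k+1)/C(k) with A=2, B=1, C=k**3 + 7*k**2 + 41*k/4 + 4.
Set up (2)·f(k+1) − (1)·f(k) − (k**3 + 7*k**2 + 41*k/4 + 4) = 0.
Degrees (0,0,3) ⇒ d ≤ 3.
A polynomial solution: f(k) = (2*k - 1)*(2*k**2 + 3*k + 2)/4.
Then R = B(k−1)f/C = (2*k - 1)*(2*k**2 + 3*k + 2)/(4*k**3 + 28*k**2 + 41*k + 16), so s_k = R(k)·t_k = 2**k*(4*k**3 + 4*k**2 + k - 2).
Check: Δs_k = 2**k*(4*k**3 + 28*k**2 + 41*k + 16). ✓
Sum = s_(9) − s_(1); s_(9) = 1662464, s_(1) = 14 ⇒ 1662450.

Σ = 1662450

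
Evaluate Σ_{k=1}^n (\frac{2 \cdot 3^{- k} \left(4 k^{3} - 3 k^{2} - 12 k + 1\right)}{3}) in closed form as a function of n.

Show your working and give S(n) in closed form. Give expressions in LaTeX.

The ratio is (4*k**3 + 9*k**2 - 6*k - 10)/(3*(4*k**3 - 3*k**2 - 12*k + 1)).
Normal form (A,B,C) = (1/3, 1, k**3 - 3*k**2/4 - 3*k + 1/4).
f must satisfy (1/3)·f(k+1) − (1)·f(k) = k**3 - 3*k**2/4 - 3*k + 1/4.
From deg A=0, deg B=0, deg C=3: d=3.
Match coefficients ⇒ f(k) = -3*(4*k**3 + 3*k**2 - 3*k + 3)/8.
Certificate R = B(k−1)f/C = -3*(4*k**3 + 3*k**2 - 3*k + 3)/(2*(4*k**3 - 3*k**2 - 12*k + 1)) gives s_k = (-4*k**3 - 3*k**2 + 3*k - 3)/3**k.
Δs = 2*(4*k**3 - 3*k**2 - 12*k + 1)/(3*3**k), as required.
Evaluate: s_(n+1) = 3**(-n - 1)*(-4*n**3 - 15*n**2 - 15*n - 7); subtract s_(1) = -7/3 ⇒ S(n) = 3**(-n - 1)*(7*3**n - 4*n**3 - 15*n**2 - 15*n - 7).

S(n) = 3^{- n - 1} \left(7 \cdot 3^{n} - 4 n^{3} - 15 n^{2} - 15 n - 7\right)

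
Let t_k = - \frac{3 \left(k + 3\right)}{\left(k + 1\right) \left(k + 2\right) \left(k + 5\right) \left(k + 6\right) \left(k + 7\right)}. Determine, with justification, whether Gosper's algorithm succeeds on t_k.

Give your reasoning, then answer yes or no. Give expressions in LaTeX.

Yes. s_k = \frac{k \left(- k^{2} - 12 k - 41\right)}{30 \left(k^{3} + 12 k^{2} + 41 k + 30\right)}.

Ratio r(k) = (k + 1)*(k + 4)*(k + 5)/((k + 3)**2*(k + 8)).
So A=k + 1 and B=k + 8, with C=k**3 + 10*k**2 + 33*k + 36.
Set up (k + 1)·f(k+1) − (k + 7)·f(k) − (k**3 + 10*k**2 + 33*k + 36) = 0.
Degrees (1,1,3) ⇒ d ≤ 6.
Solve for f: f(k) = k*(k + 2)*(k + 3)*(k + 4)*(k**2 + 12*k + 41)/90 (degree 6 ≤ 6).
Then R = B(k−1)f/C = k*(k + 2)*(k + 7)*(k**2 + 12*k + 41)/(90*(k + 3)), so s_k = R(k)·t_k = k*(-k**2 - 12*k - 41)/(30*(k**3 + 12*k**2 + 41*k + 30)).
s_(k+1) − s_k = 3*(-k - 3)/(k**5 + 21*k**4 + 163*k**3 + 567*k**2 + 844*k + 420) = t_k.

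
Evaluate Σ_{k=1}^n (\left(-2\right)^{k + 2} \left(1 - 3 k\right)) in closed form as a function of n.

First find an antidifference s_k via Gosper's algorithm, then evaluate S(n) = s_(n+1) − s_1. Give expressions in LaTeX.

Compute t_(k+1)/t_k: get 2*(-3*k - 2)/(3*k - 1).
Normal form (A,B,C) = (-2, 1, k - 1/3).
Need (-2)·f(k+1) − (1)·f(k) = k - 1/3.
From deg A=0, deg B=0, deg C=1: d=1.
Coefficient equations give f(k) = -(k - 1)/3.
Then R = B(k−1)f/C = -(k - 1)/(3*k - 1), so s_k = R(k)·t_k = (-2)**(k + 2)*(k - 1).
Check: Δs_k = (-2)**(k + 2)*(1 - 3*k). ✓
s_(n+1) = (-2)**(n + 3)*n and s_(1) = 0, so S(n) = (-2)**(n + 3)*n.

S(n) = \left(-2\right)^{n + 3} n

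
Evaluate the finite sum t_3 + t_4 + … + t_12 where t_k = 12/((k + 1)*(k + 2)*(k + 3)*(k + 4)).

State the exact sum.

Σ = 9/280

Compute t_(k+1)/t_k: get (k + 1)/(k + 5).
A = k + 1, B = k + 5, C = 1.
f must satisfy (k + 1)·f(k+1) − (k + 4)·f(k) = 1.
d = 3 from the (1,1,0) case.
Match coefficients ⇒ f(k) = k*(k**2 + 6*k + 11)/18.
Then R = B(k−1)f/C = k*(k + 4)*(k**2 + 6*k + 11)/18, so s_k = R(k)·t_k = 2*k*(k**2 + 6*k + 11)/(3*(k + 1)*(k + 2)*(k + 3)).
Δs = 12/(k**4 + 10*k**3 + 35*k**2 + 50*k + 24), as required.
Evaluate s at k=13 and k=3: 559/840 and 19/30; difference 9/280.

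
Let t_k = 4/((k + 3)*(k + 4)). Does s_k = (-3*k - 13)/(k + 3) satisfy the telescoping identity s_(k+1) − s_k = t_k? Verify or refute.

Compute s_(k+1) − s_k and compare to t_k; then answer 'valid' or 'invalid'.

s_(k+1) = (-3*k - 16)/(k + 4)
s_(k+1) − s_k = 4/(k**2 + 7*k + 12)
(s_(k+1) − s_k) − t_k = 0

valid (s_(k+1) − s_k reduces to t_k)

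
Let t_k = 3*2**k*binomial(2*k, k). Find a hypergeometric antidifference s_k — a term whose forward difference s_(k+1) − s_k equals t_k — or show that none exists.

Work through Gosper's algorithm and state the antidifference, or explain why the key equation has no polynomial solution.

Step 1: r(k) = 4*(2*k + 1)/(k + 1).
Take A(k)=8*k + 4, B(k)=k + 1, C(k)=1.
Solve (8*k + 4)·f(k+1) − (k)·f(k) = 1.
Degrees (1,1,0) ⇒ d ≤ -1.
d = -1 < 0 ⇒ no nonzero polynomial f; not summable.

none (Gosper's algorithm certifies no s_k)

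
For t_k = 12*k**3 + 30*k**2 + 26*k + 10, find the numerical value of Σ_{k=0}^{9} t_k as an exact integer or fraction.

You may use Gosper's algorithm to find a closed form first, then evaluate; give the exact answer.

Σ = 34120

t_(k+1)/t_k = (6*k**3 + 33*k**2 + 61*k + 39)/(6*k**3 + 15*k**2 + 13*k + 5).
Factor: A=1; B=1; C=k**3 + 5*k**2/2 + 13*k/6 + 5/6.
Need (1)·f(k+1) − (1)·f(k) = k**3 + 5*k**2/2 + 13*k/6 + 5/6.
From deg A=0, deg B=0, deg C=3: d=4.
Solve for f: f(k) = k*(3*k**3 + 4*k**2 + k + 2)/12 (degree 4 ≤ 4).
So s_k = (B(k−1)f/C)·t_k = (k*(3*k**3 + 4*k**2 + k + 2)/(2*(6*k**3 + 15*k**2 + 13*k + 5)))·t_k = k*(3*k**3 + 4*k**2 + k + 2).
s_(k+1) − s_k = 12*k**3 + 30*k**2 + 26*k + 10 = t_k.
Telescoping: Σ = s_(10) − s_(0) = 34120 − (0) = 34120.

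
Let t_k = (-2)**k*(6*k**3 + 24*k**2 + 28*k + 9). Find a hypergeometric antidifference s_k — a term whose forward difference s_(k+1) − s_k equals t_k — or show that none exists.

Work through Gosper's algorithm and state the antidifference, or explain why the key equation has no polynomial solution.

The ratio is 2*(-6*k**3 - 42*k**2 - 94*k - 67)/(6*k**3 + 24*k**2 + 28*k + 9).
Normal form (A,B,C) = (-2, 1, k**3 + 4*k**2 + 14*k/3 + 3/2).
f must satisfy (-2)·f(k+1) − (1)·f(k) = k**3 + 4*k**2 + 14*k/3 + 3/2.
d = 3 from the (0,0,3) case.
Coefficient equations give f(k) = -(2*k**3 + 4*k**2 - 1)/6.
Certificate R = B(k−1)f/C = -(2*k**3 + 4*k**2 - 1)/(6*k**3 + 24*k**2 + 28*k + 9) gives s_k = (-2)**k*(-2*k**3 - 4*k**2 + 1).
Δs = (-2)**k*(6*k**3 + 24*k**2 + 28*k + 9), as required.

s_k = (-2)**k*(-2*k**3 - 4*k**2 + 1)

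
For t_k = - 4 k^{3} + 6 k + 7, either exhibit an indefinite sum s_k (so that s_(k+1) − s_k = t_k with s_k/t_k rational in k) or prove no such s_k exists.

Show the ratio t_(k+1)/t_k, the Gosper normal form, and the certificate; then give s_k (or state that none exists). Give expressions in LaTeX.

s_k = k \left(- k^{3} + 2 k^{2} + 2 k + 4\right)

Compute t_(k+1)/t_k: get (6*k - 4*(k + 1)**3 + 13)/(-4*k**3 + 6*k + 7).
A = 1, B = 1, C = k**3 - 3*k/2 - 7/4.
Key eq: (1)·f(k+1) = (1)·f(k) + (k**3 - 3*k/2 - 7/4).
From deg A=0, deg B=0, deg C=3: d=4.
Solving with deg f ≤ 4: f(k) = k*(k**3 - 2*k**2 - 2*k - 4)/4.
R(k) = B(k−1)·f(k)/C(k) = k*(k**3 - 2*k**2 - 2*k - 4)/(4*k**3 - 6*k - 7); s_k = R·t_k = k*(-k**3 + 2*k**2 + 2*k + 4).
s_(k+1) − s_k = -4*k**3 + 6*k + 7 = t_k.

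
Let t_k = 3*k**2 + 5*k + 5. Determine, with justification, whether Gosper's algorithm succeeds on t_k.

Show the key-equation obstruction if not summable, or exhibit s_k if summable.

Yes. s_k = k*(k**2 + k + 3).

t_(k+1)/t_k = (3*k**2 + 11*k + 13)/(3*k**2 + 5*k + 5).
Gosper form: A/B · C(k+1)/C(k) with A=1, B=1, C=k**2 + 5*k/3 + 5/3.
Need (1)·f(k+1) − (1)·f(k) = k**2 + 5*k/3 + 5/3.
From deg A=0, deg B=0, deg C=2: d=3.
Coefficient equations give f(k) = k*(k**2 + k + 3)/3.
R(k) = B(k−1)·f(k)/C(k) = k*(k**2 + k + 3)/(3*k**2 + 5*k + 5); s_k = R·t_k = k*(k**2 + k + 3).
Verify: 3*k**2 + 5*k + 5 matches t_k.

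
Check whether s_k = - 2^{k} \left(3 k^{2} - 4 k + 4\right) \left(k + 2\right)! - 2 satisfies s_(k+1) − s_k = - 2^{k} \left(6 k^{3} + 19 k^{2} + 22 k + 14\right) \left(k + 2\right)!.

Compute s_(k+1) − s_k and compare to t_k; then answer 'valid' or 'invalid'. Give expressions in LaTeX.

s_(k+1) = 2**(k + 1)*(4*k - 3*(k + 1)**2)*factorial(k + 3) - 2
s_(k+1) − s_k = -2**k*(6*k**3 + 19*k**2 + 22*k + 14)*factorial(k + 2)
(s_(k+1) − s_k) − t_k = 0

valid (s_(k+1) − s_k reduces to t_k)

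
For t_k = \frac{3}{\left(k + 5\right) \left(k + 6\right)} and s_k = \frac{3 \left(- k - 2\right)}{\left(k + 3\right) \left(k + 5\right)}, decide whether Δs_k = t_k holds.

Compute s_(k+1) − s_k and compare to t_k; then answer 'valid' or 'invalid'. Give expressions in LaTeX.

s_(k+1) = 3*(-k - 3)/((k + 4)*(k + 6))
s_(k+1) − s_k = 3*(k**2 + 5*k + 3)/(k**4 + 18*k**3 + 119*k**2 + 342*k + 360)
(s_(k+1) − s_k) − t_k = 3*(-2*k - 9)/(k**4 + 18*k**3 + 119*k**2 + 342*k + 360)

Invalid: residual \frac{3 \left(- 2 k - 9\right)}{k^{4} + 18 k^{3} + 119 k^{2} + 342 k + 360} ≠ 0.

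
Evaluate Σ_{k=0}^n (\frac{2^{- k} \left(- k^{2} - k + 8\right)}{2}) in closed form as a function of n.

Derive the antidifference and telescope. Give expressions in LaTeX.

S(n) = 2^{- n - 1} \left(2^{n + 3} + n^{2} + 5 n\right)

t_(k+1)/t_k = (k + (k + 1)**2 - 7)/(2*(k**2 + k - 8)).
Factor: A=1/2; B=1; C=k**2 + k - 8.
f must satisfy (1/2)·f(k+1) − (1)·f(k) = k**2 + k - 8.
From deg A=0, deg B=0, deg C=2: d=2.
A polynomial solution: f(k) = -2*(k - 1)*(k + 4).
So s_k = (B(k−1)f/C)·t_k = (-2*(k - 1)*(k + 4)/(k**2 + k - 8))·t_k = (k**2 + 3*k - 4)/2**k.
s_(k+1) − s_k = (-k**2 - k + 8)/(2*2**k) = t_k.
s_(n+1) = 2**(-n - 1)*n*(n + 5) and s_(0) = -4, so S(n) = 2**(-n - 1)*(2**(n + 3) + n**2 + 5*n).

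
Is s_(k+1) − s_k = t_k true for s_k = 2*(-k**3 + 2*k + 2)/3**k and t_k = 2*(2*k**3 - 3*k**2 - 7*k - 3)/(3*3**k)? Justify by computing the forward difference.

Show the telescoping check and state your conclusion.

s_(k+1) = 2*(2*k - (k + 1)**3 + 4)/(3*3**k)
s_(k+1) − s_k = 2*(2*k**3 - 3*k**2 - 7*k - 3)/(3*3**k)
(s_(k+1) − s_k) − t_k = 0

Valid — Δs_k = t_k.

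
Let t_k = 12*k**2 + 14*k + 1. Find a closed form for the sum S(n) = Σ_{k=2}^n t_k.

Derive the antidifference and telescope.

S(n) = 4*n**3 + 13*n**2 + 10*n - 27

t_(k+1)/t_k = (12*k**2 + 38*k + 27)/(12*k**2 + 14*k + 1).
A = 1, B = 1, C = k**2 + 7*k/6 + 1/12.
Solve (1)·f(k+1) − (1)·f(k) = k**2 + 7*k/6 + 1/12.
Bound: deg f ≤ 3.
Match coefficients ⇒ f(k) = k*(4*k**2 + k - 4)/12.
R(k) = B(k−1)·f(k)/C(k) = k*(4*k**2 + k - 4)/(12*k**2 + 14*k + 1); s_k = R·t_k = k*(4*k**2 + k - 4).
Check: Δs_k = 12*k**2 + 14*k + 1. ✓
s_(n+1) = 4*n**3 + 13*n**2 + 10*n + 1 and s_(2) = 28, so S(n) = 4*n**3 + 13*n**2 + 10*n - 27.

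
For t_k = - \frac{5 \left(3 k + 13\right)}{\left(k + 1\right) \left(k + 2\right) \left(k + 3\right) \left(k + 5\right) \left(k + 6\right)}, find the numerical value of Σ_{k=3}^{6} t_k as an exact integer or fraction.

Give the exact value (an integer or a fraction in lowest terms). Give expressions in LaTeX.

The ratio is (k + 1)*(k + 5)*(3*k + 16)/((k + 4)*(k + 7)*(3*k + 13)).
So A=k + 1 and B=k + 7, with C=k**2 + 25*k/3 + 52/3.
Solve (k + 1)·f(k+1) − (k + 6)·f(k) = k**2 + 25*k/3 + 52/3.
Bound: deg f ≤ 5.
A polynomial solution: f(k) = k*(k + 3)*(k + 4)*(k**2 + 8*k + 17)/30.
Get s_k = R·t_k = k*(-k**2 - 8*k - 17)/(2*(k**3 + 8*k**2 + 17*k + 10)) with R(k) = B(k−1)f(k)/C(k) = k*(k + 3)*(k + 6)*(k**2 + 8*k + 17)/(10*(3*k + 13)).
Check: Δs_k = 5*(-3*k - 13)/(k**5 + 17*k**4 + 107*k**3 + 307*k**2 + 396*k + 180). ✓
Sum = s_(7) − s_(3); s_(7) = -427/864, s_(3) = -15/32 ⇒ -11/432.

Σ = -11/432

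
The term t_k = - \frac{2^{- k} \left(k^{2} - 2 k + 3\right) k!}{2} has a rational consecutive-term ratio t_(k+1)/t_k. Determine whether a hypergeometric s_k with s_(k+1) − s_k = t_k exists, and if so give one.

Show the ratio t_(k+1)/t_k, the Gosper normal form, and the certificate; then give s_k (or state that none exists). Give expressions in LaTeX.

s_k = - 2^{- k} \left(k - 2\right) k!

r(k) = (k**3 + k**2 + 2*k + 2)/(2*(k**2 - 2*k + 3)) after simplifying.
A = k/2 + 1/2, B = 1, C = k**2 - 2*k + 3.
Need (k/2 + 1/2)·f(k+1) − (1)·f(k) = k**2 - 2*k + 3.
Bound: deg f ≤ 1.
Solving with deg f ≤ 1: f(k) = 2*(k - 2).
R(k) = B(k−1)·f(k)/C(k) = 2*(k - 2)/(k**2 - 2*k + 3); s_k = R·t_k = -(k - 2)*factorial(k)/2**k.
s_(k+1) − s_k = -(k**2 - 2*k + 3)*factorial(k)/(2*2**k) = t_k.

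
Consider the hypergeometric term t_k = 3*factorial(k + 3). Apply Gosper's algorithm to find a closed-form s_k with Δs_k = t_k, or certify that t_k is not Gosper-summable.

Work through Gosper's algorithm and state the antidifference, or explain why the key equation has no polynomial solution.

none — t_k is not Gosper-summable

r(k) = k + 4 after simplifying.
Factor: A=k + 4; B=1; C=1.
Key eq: (k + 4)·f(k+1) = (1)·f(k) + (1).
Degrees (1,0,0) ⇒ d ≤ -1.
d = -1 < 0 ⇒ no nonzero polynomial f; not summable.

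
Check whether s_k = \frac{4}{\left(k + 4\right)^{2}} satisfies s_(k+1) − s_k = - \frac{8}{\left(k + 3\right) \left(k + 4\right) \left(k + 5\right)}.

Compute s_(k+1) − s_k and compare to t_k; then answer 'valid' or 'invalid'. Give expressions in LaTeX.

Invalid: residual \frac{4 \left(3 k + 13\right)}{k^{5} + 21 k^{4} + 175 k^{3} + 723 k^{2} + 1480 k + 1200} ≠ 0.

s_(k+1) = 4/(k + 5)**2
s_(k+1) − s_k = 4/(k + 5)**2 - 4/(k + 4)**2
(s_(k+1) − s_k) − t_k = 4*(3*k + 13)/(k**5 + 21*k**4 + 175*k**3 + 723*k**2 + 1480*k + 1200)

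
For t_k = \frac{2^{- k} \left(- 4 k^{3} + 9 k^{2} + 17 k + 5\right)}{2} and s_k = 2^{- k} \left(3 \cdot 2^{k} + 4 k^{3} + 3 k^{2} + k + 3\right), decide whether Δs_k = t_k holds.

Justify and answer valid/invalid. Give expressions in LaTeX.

s_(k+1) = (6*2**k + 4*k**3 + 15*k**2 + 19*k + 11)/(2*2**k)
s_(k+1) − s_k = (-4*k**3 + 9*k**2 + 17*k + 5)/(2*2**k)
(s_(k+1) − s_k) − t_k = 0

valid (s_(k+1) − s_k reduces to t_k)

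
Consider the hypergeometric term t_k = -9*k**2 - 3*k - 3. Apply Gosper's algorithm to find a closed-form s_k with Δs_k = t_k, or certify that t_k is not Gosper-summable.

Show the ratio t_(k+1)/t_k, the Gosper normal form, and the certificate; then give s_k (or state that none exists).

s_k = 3*k*(-k**2 + k - 1)

Step 1: r(k) = (k + 3*(k + 1)**2 + 2)/(3*k**2 + k + 1).
Normal form (A,B,C) = (1, 1, k**2 + k/3 + 1/3).
Need (1)·f(k+1) − (1)·f(k) = k**2 + k/3 + 1/3.
deg f ≤ 3 (via 0,0,2).
Solve for f: f(k) = k*(k**2 - k + 1)/3 (degree 3 ≤ 3).
Get s_k = R·t_k = 3*k*(-k**2 + k - 1) with R(k) = B(k−1)f(k)/C(k) = k*(k**2 - k + 1)/(3*k**2 + k + 1).
Check: Δs_k = -9*k**2 - 3*k - 3. ✓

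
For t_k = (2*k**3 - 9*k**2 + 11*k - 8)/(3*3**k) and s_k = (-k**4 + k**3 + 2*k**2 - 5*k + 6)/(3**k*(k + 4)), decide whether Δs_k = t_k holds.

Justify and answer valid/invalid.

s_(k+1) = (-k**4 - 3*k**3 - k**2 - 2*k + 3)/(3*3**k*(k + 5))
s_(k+1) − s_k = (2*k**5 + 5*k**4 - 34*k**3 - 21*k**2 + 52*k - 78)/(3*3**k*(k**2 + 9*k + 20))
(s_(k+1) − s_k) − t_k = 2*(-2*k**4 - 2*k**3 + 34*k**2 - 48*k + 41)/(3*3**k*(k**2 + 9*k + 20))

Invalid: residual 2*(-2*k**4 - 2*k**3 + 34*k**2 - 48*k + 41)/(3*3**k*(k**2 + 9*k + 20)) ≠ 0.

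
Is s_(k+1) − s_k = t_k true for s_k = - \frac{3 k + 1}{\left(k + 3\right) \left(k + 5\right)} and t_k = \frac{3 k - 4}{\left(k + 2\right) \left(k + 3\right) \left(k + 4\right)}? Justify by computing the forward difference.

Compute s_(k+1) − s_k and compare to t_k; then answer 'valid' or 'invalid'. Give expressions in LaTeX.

s_(k+1) = (-3*k - 4)/((k + 4)*(k + 6))
s_(k+1) − s_k = (3*k**2 + 5*k - 36)/(k**4 + 18*k**3 + 119*k**2 + 342*k + 360)
(s_(k+1) − s_k) − t_k = 6*(-3*k**2 - 12*k + 8)/(k**5 + 20*k**4 + 155*k**3 + 580*k**2 + 1044*k + 720)

Invalid: residual \frac{6 \left(- 3 k^{2} - 12 k + 8\right)}{k^{5} + 20 k^{4} + 155 k^{3} + 580 k^{2} + 1044 k + 720} ≠ 0.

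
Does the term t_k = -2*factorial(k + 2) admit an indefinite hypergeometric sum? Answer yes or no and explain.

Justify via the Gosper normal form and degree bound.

No — key equation has no polynomial f.

The ratio is k + 3.
So A=k + 3 and B=1, with C=1.
Solve (k + 3)·f(k+1) − (1)·f(k) = 1.
Bound: deg f ≤ -1.
Bound -1 < 0, so the key equation has no polynomial solution.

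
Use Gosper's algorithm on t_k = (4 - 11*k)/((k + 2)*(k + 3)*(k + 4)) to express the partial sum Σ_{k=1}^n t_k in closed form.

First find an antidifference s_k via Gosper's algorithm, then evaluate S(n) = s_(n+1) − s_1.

S(n) = n*(-5*n - 2)/(3*(n**2 + 7*n + 12))

r(k) = (k + 2)*(11*k + 7)/((k + 5)*(11*k - 4)) after simplifying.
A = k + 2, B = k + 5, C = k - 4/11.
Solve (k + 2)·f(k+1) − (k + 4)·f(k) = k - 4/11.
d = 2 from the (1,1,1) case.
Match coefficients ⇒ f(k) = k*(3*k - 7)/22.
So s_k = (B(k−1)f/C)·t_k = (k*(k + 4)*(3*k - 7)/(2*(11*k - 4)))·t_k = k*(7 - 3*k)/(2*(k + 2)*(k + 3)).
s_(k+1) − s_k = (4 - 11*k)/(k**3 + 9*k**2 + 26*k + 24) = t_k.
s_(n+1) = (-3*n**2 + n + 4)/(2*(n**2 + 7*n + 12)) and s_(1) = 1/6, so S(n) = n*(-5*n - 2)/(3*(n**2 + 7*n + 12)).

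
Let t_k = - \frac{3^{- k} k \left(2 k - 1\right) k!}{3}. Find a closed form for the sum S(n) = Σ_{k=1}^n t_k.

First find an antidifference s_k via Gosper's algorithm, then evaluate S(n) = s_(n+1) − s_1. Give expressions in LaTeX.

S(n) = 3^{- n - 1} \left(3^{n + 1} - 2 n^{2} n! - 5 n n! - 3 n!\right)

Ratio r(k) = (k + 1)**2*(2*k + 1)/(3*k*(2*k - 1)).
Gosper form: A/B · C(k+1)/C(k) with A=k/3 + 1/3, B=1, C=k**2 - k/2.
Solve (k/3 + 1/3)·f(k+1) − (1)·f(k) = k**2 - k/2.
Bound: deg f ≤ 1.
Coefficient equations give f(k) = 3*(2*k + 1)/2.
So s_k = (B(k−1)f/C)·t_k = (3*(2*k + 1)/(k*(2*k - 1)))·t_k = -(2*k + 1)*factorial(k)/3**k.
Check: Δs_k = -k*(2*k - 1)*factorial(k)/(3*3**k). ✓
Telescope: S(n) = s_(n+1) − s_(1) = -3**(-n - 1)*(2*n + 3)*factorial(n + 1) − (-1) = 3**(-n - 1)*(3**(n + 1) - 2*n**2*factorial(n) - 5*n*factorial(n) - 3*factorial(n)).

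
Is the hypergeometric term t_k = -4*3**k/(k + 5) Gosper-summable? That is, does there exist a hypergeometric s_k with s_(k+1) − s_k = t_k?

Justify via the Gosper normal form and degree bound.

No; the degree bound rules out any f.

Ratio r(k) = 3*(k + 5)/(k + 6).
A = 3*k + 15, B = k + 6, C = 1.
f must satisfy (3*k + 15)·f(k+1) − (k + 5)·f(k) = 1.
Degrees (1,1,0) ⇒ d ≤ -1.
Bound -1 < 0, so the key equation has no polynomial solution.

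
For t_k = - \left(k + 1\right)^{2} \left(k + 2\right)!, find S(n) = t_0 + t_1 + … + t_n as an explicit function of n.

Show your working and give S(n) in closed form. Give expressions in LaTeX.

r(k) = (k + 2)**2*(k + 3)/(k + 1)**2 after simplifying.
Normal form (A,B,C) = (k + 3, 1, k**2 + 2*k + 1).
Need (k + 3)·f(k+1) − (1)·f(k) = k**2 + 2*k + 1.
Bound: deg f ≤ 1.
Coefficient equations give f(k) = k - 1.
Certificate R = B(k−1)f/C = (k - 1)/(k + 1)**2 gives s_k = -(k - 1)*factorial(k + 2).
Δs = -(k + 1)**2*factorial(k + 2), as required.
Telescope: S(n) = s_(n+1) − s_(0) = -n*factorial(n + 3) − (2) = -n*factorial(n + 3) - 2.

S(n) = - n \left(n + 3\right)! - 2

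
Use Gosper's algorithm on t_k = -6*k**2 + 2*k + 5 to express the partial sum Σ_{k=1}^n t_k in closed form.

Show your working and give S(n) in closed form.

S(n) = n*(-2*n**2 - 2*n + 5)

Ratio r(k) = (6*k**2 + 10*k - 1)/(6*k**2 - 2*k - 5).
Factor: A=1; B=1; C=k**2 - k/3 - 5/6.
Set up (1)·f(k+1) − (1)·f(k) − (k**2 - k/3 - 5/6) = 0.
Degrees (0,0,2) ⇒ d ≤ 3.
Solving with deg f ≤ 3: f(k) = k*(2*k**2 - 4*k - 3)/6.
So s_k = (B(k−1)f/C)·t_k = (k*(2*k**2 - 4*k - 3)/(6*k**2 - 2*k - 5))·t_k = k*(-2*k**2 + 4*k + 3).
Check: Δs_k = -6*k**2 + 2*k + 5. ✓
s_(n+1) = -2*n**3 - 2*n**2 + 5*n + 5 and s_(1) = 5, so S(n) = n*(-2*n**2 - 2*n + 5).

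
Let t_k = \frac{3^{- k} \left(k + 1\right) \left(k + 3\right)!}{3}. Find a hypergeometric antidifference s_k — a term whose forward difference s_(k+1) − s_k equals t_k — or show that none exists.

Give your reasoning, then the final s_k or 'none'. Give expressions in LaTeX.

s_k = 3^{- k} \left(k + 3\right)!

r(k) = (k + 2)*(k + 4)/(3*(k + 1)) after simplifying.
So A=k/3 + 4/3 and B=1, with C=k + 1.
Set up (k/3 + 4/3)·f(k+1) − (1)·f(k) − (k + 1) = 0.
From deg A=1, deg B=0, deg C=1: d=0.
Coefficient equations give f(k) = 3.
R(k) = B(k−1)·f(k)/C(k) = 3/(k + 1); s_k = R·t_k = factorial(k + 3)/3**k.
Verify: (k + 1)*factorial(k + 3)/(3*3**k) matches t_k.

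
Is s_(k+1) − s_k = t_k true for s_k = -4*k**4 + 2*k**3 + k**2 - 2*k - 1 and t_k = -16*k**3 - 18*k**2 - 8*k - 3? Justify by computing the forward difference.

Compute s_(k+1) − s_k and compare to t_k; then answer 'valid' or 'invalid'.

valid; difference matches t_k

s_(k+1) = -4*k**4 - 14*k**3 - 17*k**2 - 10*k - 4
s_(k+1) − s_k = -16*k**3 - 18*k**2 - 8*k - 3
(s_(k+1) − s_k) − t_k = 0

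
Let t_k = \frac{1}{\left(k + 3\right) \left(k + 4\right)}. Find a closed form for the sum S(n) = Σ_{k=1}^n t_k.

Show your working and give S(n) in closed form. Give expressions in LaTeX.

t_(k+1)/t_k = (k + 3)/(k + 5).
Gosper form: A/B · C(k+1)/C(k) with A=k + 3, B=k + 5, C=1.
Key eq: (k + 3)·f(k+1) = (k + 4)·f(k) + (1).
Bound: deg f ≤ 1.
Solving with deg f ≤ 1: f(k) = k/3.
So s_k = (B(k−1)f/C)·t_k = (k*(k + 4)/3)·t_k = k/(3*(k + 3)).
Check: Δs_k = 1/(k**2 + 7*k + 12). ✓
Telescope: S(n) = s_(n+1) − s_(1) = (n + 1)/(3*(n + 4)) − (1/12) = n/(4*(n + 4)).

S(n) = \frac{n}{4 \left(n + 4\right)}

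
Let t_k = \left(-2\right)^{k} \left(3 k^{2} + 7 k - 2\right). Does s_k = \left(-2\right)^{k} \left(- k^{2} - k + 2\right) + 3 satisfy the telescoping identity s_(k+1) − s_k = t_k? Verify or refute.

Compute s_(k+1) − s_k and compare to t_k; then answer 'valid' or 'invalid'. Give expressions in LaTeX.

valid; difference matches t_k

s_(k+1) = (-2)**(k + 1)*(-k - (k + 1)**2 + 1) + 3
s_(k+1) − s_k = (-2)**k*(3*k**2 + 7*k - 2)
(s_(k+1) − s_k) − t_k = 0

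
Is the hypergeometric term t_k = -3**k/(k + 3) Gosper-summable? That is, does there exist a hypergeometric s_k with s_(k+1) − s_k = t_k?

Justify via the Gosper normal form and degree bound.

No; the degree bound rules out any f.

Compute t_(k+1)/t_k: get 3*(k + 3)/(k + 4).
Take A(k)=3*k + 9, B(k)=k + 4, C(k)=1.
Solve (3*k + 9)·f(k+1) − (k + 3)·f(k) = 1.
deg f ≤ -1 (via 1,1,0).
deg f ≤ -1 is impossible — no certificate.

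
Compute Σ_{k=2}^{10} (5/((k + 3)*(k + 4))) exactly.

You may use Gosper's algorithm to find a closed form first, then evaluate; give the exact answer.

The ratio is (k + 3)/(k + 5).
Take A(k)=k + 3, B(k)=k + 5, C(k)=1.
Set up (k + 3)·f(k+1) − (k + 4)·f(k) − (1) = 0.
d = 1 from the (1,1,0) case.
Solving with deg f ≤ 1: f(k) = k/3.
R(k) = B(k−1)·f(k)/C(k) = k*(k + 4)/3; s_k = R·t_k = 5*k/(3*(k + 3)).
Check: Δs_k = 5/(k**2 + 7*k + 12). ✓
Evaluate s at k=11 and k=2: 55/42 and 2/3; difference 9/14.

Σ = 9/14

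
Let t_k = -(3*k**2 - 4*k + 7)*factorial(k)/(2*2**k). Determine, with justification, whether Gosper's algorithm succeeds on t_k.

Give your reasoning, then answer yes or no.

Ratio r(k) = (k + 1)*(-4*k + 3*(k + 1)**2 + 3)/(2*(3*k**2 - 4*k + 7)).
Factor: A=k/2 + 1/2; B=1; C=k**2 - 4*k/3 + 7/3.
f must satisfy (k/2 + 1/2)·f(k+1) − (1)·f(k) = k**2 - 4*k/3 + 7/3.
Degrees (1,0,2) ⇒ d ≤ 1.
Coefficient equations give f(k) = 2*(3*k - 4)/3.
So s_k = (B(k−1)f/C)·t_k = (2*(3*k - 4)/(3*k**2 - 4*k + 7))·t_k = -(3*k - 4)*factorial(k)/2**k.
Δs = -(3*k**2 - 4*k + 7)*factorial(k)/(2*2**k), as required.

Yes. s_k = -(3*k - 4)*factorial(k)/2**k.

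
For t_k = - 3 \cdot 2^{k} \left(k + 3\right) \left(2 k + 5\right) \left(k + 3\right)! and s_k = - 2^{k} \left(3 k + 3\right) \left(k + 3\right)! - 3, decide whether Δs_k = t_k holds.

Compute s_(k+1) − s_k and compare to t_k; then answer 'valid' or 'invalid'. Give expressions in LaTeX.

Valid: the claim telescopes to t_k.

s_(k+1) = -2**(k + 1)*(3*k + 6)*factorial(k + 4) - 3
s_(k+1) − s_k = -3*2**k*(k + 3)*(2*k + 5)*factorial(k + 3)
(s_(k+1) − s_k) − t_k = 0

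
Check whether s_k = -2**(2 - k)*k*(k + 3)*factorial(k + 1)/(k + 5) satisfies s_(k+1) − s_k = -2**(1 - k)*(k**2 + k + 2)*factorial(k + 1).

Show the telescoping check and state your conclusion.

s_(k+1) = -2**(1 - k)*(k + 1)*(k + 4)*factorial(k + 2)/(k + 6)
s_(k+1) − s_k = -2**(1 - k)*(k**4 + 10*k**3 + 31*k**2 + 42*k + 40)*factorial(k + 1)/((k + 5)*(k + 6))
(s_(k+1) − s_k) − t_k = 2**(2 - k)*(k**3 + 6*k**2 + 5*k + 10)*factorial(k + 1)/((k + 5)*(k + 6))

Invalid: residual 2**(2 - k)*(k**3 + 6*k**2 + 5*k + 10)*factorial(k + 1)/((k + 5)*(k + 6)) ≠ 0.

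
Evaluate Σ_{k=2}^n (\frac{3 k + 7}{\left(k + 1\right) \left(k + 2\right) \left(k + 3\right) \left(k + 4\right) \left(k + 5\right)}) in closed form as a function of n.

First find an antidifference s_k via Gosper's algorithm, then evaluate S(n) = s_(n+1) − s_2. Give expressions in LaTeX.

r(k) = (k + 1)*(3*k + 10)/((k + 6)*(3*k + 7)) after simplifying.
Normal form (A,B,C) = (k + 1, k + 6, k + 7/3).
Set up (k + 1)·f(k+1) − (k + 5)·f(k) − (k + 7/3) = 0.
Degrees (1,1,1) ⇒ d ≤ 4.
Match coefficients ⇒ f(k) = k*(k + 2)*(k**2 + 8*k + 19)/36.
So s_k = (B(k−1)f/C)·t_k = (k*(k + 2)*(k + 5)*(k**2 + 8*k + 19)/(12*(3*k + 7)))·t_k = k*(k**2 + 8*k + 19)/(12*(k**3 + 8*k**2 + 19*k + 12)).
s_(k+1) − s_k = (3*k + 7)/(k**5 + 15*k**4 + 85*k**3 + 225*k**2 + 274*k + 120) = t_k.
Telescope: S(n) = s_(n+1) − s_(2) = (n**3 + 11*n**2 + 38*n + 28)/(12*(n**3 + 11*n**2 + 38*n + 40)) − (13/180) = (n**3 + 11*n**2 + 38*n - 50)/(90*(n**3 + 11*n**2 + 38*n + 40)).

S(n) = \frac{n^{3} + 11 n^{2} + 38 n - 50}{90 \left(n^{3} + 11 n^{2} + 38 n + 40\right)}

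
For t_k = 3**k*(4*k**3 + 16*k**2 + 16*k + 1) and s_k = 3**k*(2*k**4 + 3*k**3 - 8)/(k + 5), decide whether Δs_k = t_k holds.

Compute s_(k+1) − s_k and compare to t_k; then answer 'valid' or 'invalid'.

Invalid: residual 3**(k + 1)*(-4*k**4 - 34*k**3 - 97*k**2 - 79*k - 9)/(k**2 + 11*k + 30) ≠ 0.

s_(k+1) = 3**(k + 1)*(2*(k + 1)**4 + 3*(k + 1)**3 - 8)/(k + 6)
s_(k+1) − s_k = 3**k*(4*k**5 + 48*k**4 + 210*k**3 + 366*k**2 + 254*k + 3)/(k**2 + 11*k + 30)
(s_(k+1) − s_k) − t_k = 3**(k + 1)*(-4*k**4 - 34*k**3 - 97*k**2 - 79*k - 9)/(k**2 + 11*k + 30)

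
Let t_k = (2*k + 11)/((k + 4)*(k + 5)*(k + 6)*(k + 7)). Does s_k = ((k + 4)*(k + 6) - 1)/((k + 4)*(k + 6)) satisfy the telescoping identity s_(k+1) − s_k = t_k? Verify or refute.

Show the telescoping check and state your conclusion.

valid (s_(k+1) − s_k reduces to t_k)

s_(k+1) = ((k + 5)*(k + 7) - 1)/((k + 5)*(k + 7))
s_(k+1) − s_k = (2*k + 11)/(k**4 + 22*k**3 + 179*k**2 + 638*k + 840)
(s_(k+1) − s_k) − t_k = 0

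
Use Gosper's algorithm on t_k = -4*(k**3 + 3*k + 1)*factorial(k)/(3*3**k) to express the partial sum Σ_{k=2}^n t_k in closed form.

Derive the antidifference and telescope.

r(k) = (k + 1)*(3*k + (k + 1)**3 + 4)/(3*(k**3 + 3*k + 1)) after simplifying.
Factor: A=k/3 + 1/3; B=1; C=k**3 + 3*k + 1.
Solve (k/3 + 1/3)·f(k+1) − (1)·f(k) = k**3 + 3*k + 1.
Degrees (1,0,3) ⇒ d ≤ 2.
Solving with deg f ≤ 2: f(k) = 3*k**2.
Certificate R = B(k−1)f/C = 3*k**2/(k**3 + 3*k + 1) gives s_k = -4*k**2*factorial(k)/3**k.
Δs = -4*(k**3 + 3*k + 1)*factorial(k)/(3*3**k), as required.
Evaluate: s_(n+1) = -4*3**(-n - 1)*(n + 1)**2*factorial(n + 1); subtract s_(2) = -32/9 ⇒ S(n) = 3**(-n - 2)*(32*3**n - 12*n**3*factorial(n) - 36*n**2*factorial(n) - 36*n*factorial(n) - 12*factorial(n)).

S(n) = 3**(-n - 2)*(32*3**n - 12*n**3*factorial(n) - 36*n**2*factorial(n) - 36*n*factorial(n) - 12*factorial(n))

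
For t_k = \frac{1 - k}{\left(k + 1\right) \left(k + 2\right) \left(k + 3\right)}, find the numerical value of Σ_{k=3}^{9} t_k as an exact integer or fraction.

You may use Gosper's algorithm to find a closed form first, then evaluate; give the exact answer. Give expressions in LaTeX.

Compute t_(k+1)/t_k: get k*(k + 1)/((k - 1)*(k + 4)).
Gosper form: A/B · C(k+1)/C(k) with A=k + 1, B=k + 4, C=k - 1.
Set up (k + 1)·f(k+1) − (k + 3)·f(k) − (k - 1) = 0.
deg f ≤ 2 (via 1,1,1).
Solve for f: f(k) = -k (degree 1 ≤ 2).
Certificate R = B(k−1)f/C = -k*(k + 3)/(k - 1) gives s_k = k/((k + 1)*(k + 2)).
Verify: (1 - k)/(k**3 + 6*k**2 + 11*k + 6) matches t_k.
Σ_(k=3)^(9) t_k = s_(10) − s_(3) = 5/66 − (3/20) = -49/660.

Σ = -49/660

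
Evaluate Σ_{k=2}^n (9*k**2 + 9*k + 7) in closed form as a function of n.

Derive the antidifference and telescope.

Ratio r(k) = (9*k**2 + 27*k + 25)/(9*k**2 + 9*k + 7).
A = 1, B = 1, C = k**2 + k + 7/9.
f must satisfy (1)·f(k+1) − (1)·f(k) = k**2 + k + 7/9.
d = 3 from the (0,0,2) case.
A polynomial solution: f(k) = k*(3*k**2 + 4)/9.
Get s_k = R·t_k = k*(3*k**2 + 4) with R(k) = B(k−1)f(k)/C(k) = k*(3*k**2 + 4)/(9*k**2 + 9*k + 7).
Δs = 9*k**2 + 9*k + 7, as required.
Evaluate: s_(n+1) = 3*n**3 + 9*n**2 + 13*n + 7; subtract s_(2) = 32 ⇒ S(n) = 3*n**3 + 9*n**2 + 13*n - 25.

S(n) = 3*n**3 + 9*n**2 + 13*n - 25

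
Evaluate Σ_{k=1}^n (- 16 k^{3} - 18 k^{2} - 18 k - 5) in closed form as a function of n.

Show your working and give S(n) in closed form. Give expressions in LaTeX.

Ratio r(k) = (16*k**3 + 66*k**2 + 102*k + 57)/(16*k**3 + 18*k**2 + 18*k + 5).
Normal form (A,B,C) = (1, 1, k**3 + 9*k**2/8 + 9*k/8 + 5/16).
Set up (1)·f(k+1) − (1)·f(k) − (k**3 + 9*k**2/8 + 9*k/8 + 5/16) = 0.
deg f ≤ 4 (via 0,0,3).
A polynomial solution: f(k) = k*(4*k**3 - 2*k**2 + 4*k - 1)/16.
So s_k = (B(k−1)f/C)·t_k = (k*(4*k**3 - 2*k**2 + 4*k - 1)/(16*k**3 + 18*k**2 + 18*k + 5))·t_k = k*(-4*k**3 + 2*k**2 - 4*k + 1).
Verify: -16*k**3 - 18*k**2 - 18*k - 5 matches t_k.
Evaluate: s_(n+1) = -4*n**4 - 14*n**3 - 22*n**2 - 17*n - 5; subtract s_(1) = -5 ⇒ S(n) = n*(-4*n**3 - 14*n**2 - 22*n - 17).

S(n) = n \left(- 4 n^{3} - 14 n^{2} - 22 n - 17\right)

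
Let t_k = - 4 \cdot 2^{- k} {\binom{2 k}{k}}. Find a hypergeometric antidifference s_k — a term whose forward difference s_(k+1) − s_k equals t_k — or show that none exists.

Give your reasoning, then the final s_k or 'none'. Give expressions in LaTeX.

none (Gosper's algorithm certifies no s_k)

Step 1: r(k) = (2*k + 1)/(k + 1).
Take A(k)=2*k + 1, B(k)=k + 1, C(k)=1.
Key eq: (2*k + 1)·f(k+1) = (k)·f(k) + (1).
Bound: deg f ≤ -1.
Bound -1 < 0, so the key equation has no polynomial solution.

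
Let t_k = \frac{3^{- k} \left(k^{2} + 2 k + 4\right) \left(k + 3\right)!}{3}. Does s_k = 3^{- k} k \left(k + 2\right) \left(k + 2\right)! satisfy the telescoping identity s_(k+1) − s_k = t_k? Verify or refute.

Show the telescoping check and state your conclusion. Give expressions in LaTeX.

Invalid: residual - \frac{3^{- k} \left(k^{2} + k + 3\right) \left(k + 2\right)!}{3} ≠ 0.

s_(k+1) = (k + 1)*(k + 3)*factorial(k + 3)/(3*3**k)
s_(k+1) − s_k = (k**3 + 4*k**2 + 9*k + 9)*factorial(k + 2)/(3*3**k)
(s_(k+1) − s_k) − t_k = -(k**2 + k + 3)*factorial(k + 2)/(3*3**k)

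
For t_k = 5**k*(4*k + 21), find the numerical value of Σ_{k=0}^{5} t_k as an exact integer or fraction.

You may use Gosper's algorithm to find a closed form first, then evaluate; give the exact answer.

Σ = 156246

r(k) = 5*(4*k + 25)/(4*k + 21) after simplifying.
Normal form (A,B,C) = (5, 1, k + 21/4).
Need (5)·f(k+1) − (1)·f(k) = k + 21/4.
d = 1 from the (0,0,1) case.
A polynomial solution: f(k) = (k + 4)/4.
Certificate R = B(k−1)f/C = (k + 4)/(4*k + 21) gives s_k = 5**k*(k + 4).
Check: Δs_k = 5**k*(4*k + 21). ✓
Σ_(k=0)^(5) t_k = s_(6) − s_(0) = 156250 − (4) = 156246.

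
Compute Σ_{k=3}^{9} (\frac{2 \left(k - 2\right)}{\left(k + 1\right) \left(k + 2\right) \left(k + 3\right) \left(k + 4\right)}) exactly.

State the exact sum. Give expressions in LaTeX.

Σ = 49/4290

The ratio is (k - 1)*(k + 1)/((k - 2)*(k + 5)).
A = k + 1, B = k + 5, C = k - 2.
Key eq: (k + 1)·f(k+1) = (k + 4)·f(k) + (k - 2).
deg f ≤ 3 (via 1,1,1).
A polynomial solution: f(k) = -k*(k**2 + 6*k + 17)/12.
R(k) = B(k−1)·f(k)/C(k) = -k*(k + 4)*(k**2 + 6*k + 17)/(12*(k - 2)); s_k = R·t_k = k*(-k**2 - 6*k - 17)/(6*(k + 1)*(k + 2)*(k + 3)).
s_(k+1) − s_k = 2*(k - 2)/(k**4 + 10*k**3 + 35*k**2 + 50*k + 24) = t_k.
Sum = s_(10) − s_(3); s_(10) = -295/1716, s_(3) = -11/60 ⇒ 49/4290.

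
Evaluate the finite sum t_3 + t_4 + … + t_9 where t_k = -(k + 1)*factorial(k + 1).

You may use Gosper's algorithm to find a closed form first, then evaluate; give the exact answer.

Compute t_(k+1)/t_k: get (k + 2)**2/(k + 1).
So A=k + 2 and B=1, with C=k + 1.
Key eq: (k + 2)·f(k+1) = (1)·f(k) + (k + 1).
Bound: deg f ≤ 0.
A polynomial solution: f(k) = 1.
Get s_k = R·t_k = -factorial(k + 1) with R(k) = B(k−1)f(k)/C(k) = 1/(k + 1).
s_(k+1) − s_k = -(k + 1)*factorial(k + 1) = t_k.
Σ_(k=3)^(9) t_k = s_(10) − s_(3) = -39916800 − (-24) = -39916776.

Σ = -39916776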